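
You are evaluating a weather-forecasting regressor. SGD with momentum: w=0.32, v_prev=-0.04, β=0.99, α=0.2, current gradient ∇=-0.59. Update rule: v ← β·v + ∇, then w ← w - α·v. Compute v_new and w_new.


v_new = 0.99·-0.04 - 0.59 = -0.0396 - 0.59 = -0.6296
w_new = 0.32 - 0.2·-0.6296 = 0.32 + 0.12592 = 0.44592

v_new=-0.6296, w_new=0.44592


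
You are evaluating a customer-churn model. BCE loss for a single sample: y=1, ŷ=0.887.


BCE = -[y·ln(p) + (1-y)·ln(1-p)]
= -1·ln(0.887) - 0
= -ln(0.887) = 0.1199

0.1199


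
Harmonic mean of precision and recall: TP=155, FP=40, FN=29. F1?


Precision = 155/195 = 0.7949
Recall = 155/184 = 0.8424
F1 = 2·P·R/(P+R) = 2·TP/(2·TP+FP+FN) = 310/(310+40+29) = 310/379 = 0.8179

0.8179


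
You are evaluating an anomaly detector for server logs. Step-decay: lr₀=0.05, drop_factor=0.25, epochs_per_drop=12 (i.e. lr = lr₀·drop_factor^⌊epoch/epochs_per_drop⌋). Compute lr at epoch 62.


n_drops = ⌊62/12⌋ = 5
lr = 0.05·0.25^5 = 0.05·0.0009765625 = 0.000048828125

0.000048828125


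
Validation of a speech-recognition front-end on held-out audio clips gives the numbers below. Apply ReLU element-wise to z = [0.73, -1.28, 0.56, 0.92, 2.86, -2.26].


ReLU(0.73) = max(0, 0.73) = 0.73
ReLU(-1.28) = max(0, -1.28) = 0.0
ReLU(0.56) = max(0, 0.56) = 0.56
ReLU(0.92) = max(0, 0.92) = 0.92
ReLU(2.86) = max(0, 2.86) = 2.86
ReLU(-2.26) = max(0, -2.26) = 0.0
result = [0.73, 0.0, 0.56, 0.92, 2.86, 0.0]

[0.73, 0.0, 0.56, 0.92, 2.86, 0.0]


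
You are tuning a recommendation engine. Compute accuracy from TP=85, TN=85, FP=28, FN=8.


Accuracy = (TP+TN)/(TP+TN+FP+FN)
= (85+85)/(206)
= 170/206 = 82.52%

82.52%


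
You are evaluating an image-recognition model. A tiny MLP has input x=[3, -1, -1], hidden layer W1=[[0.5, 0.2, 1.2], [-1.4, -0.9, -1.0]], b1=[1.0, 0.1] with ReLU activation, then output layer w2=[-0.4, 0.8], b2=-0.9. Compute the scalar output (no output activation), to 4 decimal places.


z1[0] = (0.5)·(3) + (0.2)·(-1) + (1.2)·(-1) + 1.0 = 1.1
z1[1] = (-1.4)·(3) + (-0.9)·(-1) + (-1.0)·(-1) + 0.1 = -2.2
h = ReLU(z1) = [1.1, 0.0]
output = (-0.4)·(1.1) + (0.8)·(0.0) - 0.9 = -1.34

-1.34


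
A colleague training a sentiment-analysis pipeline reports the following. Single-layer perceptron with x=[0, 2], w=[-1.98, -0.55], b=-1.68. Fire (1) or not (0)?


z = (0)·(-1.98) + (2)·(-0.55) - 1.68
  = -2.78
step(z) = 0 (z<0)

0


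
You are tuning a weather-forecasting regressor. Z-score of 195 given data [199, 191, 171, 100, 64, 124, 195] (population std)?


μ = 149.1429, σ = 49.4467
z = (195 - 149.1429)/49.4467 = 0.9274

0.9274


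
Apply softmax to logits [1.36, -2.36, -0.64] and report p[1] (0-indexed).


Exponentials: e^1.36=3.8962, e^-2.36=0.0944, e^-0.64=0.5273
Sum = 4.5179
Softmax = [0.8624, 0.0209, 0.1167]
p[1] = 0.0944/4.5179 = 0.0209

0.0209


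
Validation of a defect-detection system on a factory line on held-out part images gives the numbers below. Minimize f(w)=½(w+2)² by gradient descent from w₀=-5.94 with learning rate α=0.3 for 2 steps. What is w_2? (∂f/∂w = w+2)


step 1: grad = -5.94+2 = -3.94; w = -5.94 - 0.3·(-3.94) = -4.758
step 2: grad = -4.758+2 = -2.758; w = -4.758 - 0.3·(-2.758) = -3.9306

-3.9306


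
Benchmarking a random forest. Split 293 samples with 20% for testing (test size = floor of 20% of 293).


Test = ⌊293·20/100⌋ = 58
Train = 293 - 58 = 235

Train: 235, Test: 58


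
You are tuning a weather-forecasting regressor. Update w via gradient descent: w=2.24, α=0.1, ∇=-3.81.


w_new = w - α·∇
= 2.24 - 0.1·-3.81
= 2.24 + 0.381
= 2.621

2.621


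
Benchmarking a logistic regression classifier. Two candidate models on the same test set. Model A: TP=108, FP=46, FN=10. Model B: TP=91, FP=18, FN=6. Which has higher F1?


Model A: P=108/154=0.7013, R=108/118=0.9153, F1=2PR/(P+R)=2TP/(2TP+FP+FN)=216/272=0.7941
Model B: P=91/109=0.8349, R=91/97=0.9381, F1=2PR/(P+R)=2TP/(2TP+FP+FN)=182/206=0.8835
0.7941 < 0.8835 → Model B

Model B


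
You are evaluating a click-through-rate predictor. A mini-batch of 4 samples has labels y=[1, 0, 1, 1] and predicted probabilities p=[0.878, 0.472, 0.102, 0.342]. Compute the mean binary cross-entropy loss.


L[0] = -ln(0.878) = 0.1301
L[1] = -ln(1-0.472) = -ln(0.528) = 0.6387
L[2] = -ln(0.102) = 2.2828
L[3] = -ln(0.342) = 1.0729
mean = (0.1301 + 0.6387 + 2.2828 + 1.0729)/4 = 1.0311

1.0311


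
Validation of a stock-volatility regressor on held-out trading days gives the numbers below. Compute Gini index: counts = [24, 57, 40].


Probabilities: [24/121, 57/121, 40/121] ≈ [0.1983, 0.4711, 0.3306]
Σpᵢ² = (576 + 3249 + 1600)/121² = 5425/14641
Gini = 1 - Σpᵢ² = 1 - 5425/14641 = 0.6295

0.6295


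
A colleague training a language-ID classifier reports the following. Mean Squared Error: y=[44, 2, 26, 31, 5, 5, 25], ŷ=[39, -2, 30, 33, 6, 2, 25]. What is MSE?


Squared errors: (44-39)²=25, (2+ 2)²=16, (26-30)²=16, (31-33)²=4, (5-6)²=1, (5-2)²=9, (25-25)²=0
Sum = 71
MSE = 71/7 = 71/7

71/7


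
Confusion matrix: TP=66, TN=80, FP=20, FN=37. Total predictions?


Total = TP + TN + FP + FN
= 66 + 80 + 20 + 37
= 203
(Predicted positive: 86, predicted negative: 117)

203


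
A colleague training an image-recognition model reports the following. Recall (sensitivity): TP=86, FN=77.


Recall = TP/(TP+FN)
= 86/(86+77)
= 86/163 = 52.76%

52.76%


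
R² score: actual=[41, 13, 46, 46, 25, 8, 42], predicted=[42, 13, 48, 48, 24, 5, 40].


ȳ = 31.5714
SS_res = Σ(y-ŷ)² = 23
SS_tot = Σ(y-ȳ)² = 1557.71
R² = 1 - SS_res/SS_tot = 1 - 0.0148 = 0.9852

0.9852


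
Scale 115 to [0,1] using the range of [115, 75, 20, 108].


min=20, max=115
(115-20)/(115-20) = 95/95 = 1.0

1.0


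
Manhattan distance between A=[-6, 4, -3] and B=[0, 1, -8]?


d = |-6-0| + |4-1| + |-3+ 8|
  = 6 + 3 + 5
  = 14

14


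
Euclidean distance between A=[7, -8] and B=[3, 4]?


d = √((7-3)² + (-8-4)²)
  = √(16 + 144)
  = √160 = 12.6491

12.6491


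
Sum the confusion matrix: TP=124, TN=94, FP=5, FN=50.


Total = TP + TN + FP + FN
= 124 + 94 + 5 + 50
= 273
(Predicted positive: 129, predicted negative: 144)

273


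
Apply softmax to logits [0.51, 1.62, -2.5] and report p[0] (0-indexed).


Exponentials: e^0.51=1.6653, e^1.62=5.0531, e^-2.5=0.0821
Sum = 6.8005
Softmax = [0.2449, 0.7431, 0.0121]
p[0] = 1.6653/6.8005 = 0.2449

0.2449


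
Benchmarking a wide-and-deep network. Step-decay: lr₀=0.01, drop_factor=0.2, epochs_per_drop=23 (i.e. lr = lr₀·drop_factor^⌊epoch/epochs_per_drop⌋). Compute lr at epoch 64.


n_drops = ⌊64/23⌋ = 2
lr = 0.01·0.2^2 = 0.01·0.04 = 0.0004

0.0004


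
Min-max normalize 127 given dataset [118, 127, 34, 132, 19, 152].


min=19, max=152
(127-19)/(152-19) = 108/133 = 0.812

0.812


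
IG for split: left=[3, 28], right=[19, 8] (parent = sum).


Parent = [22, 36], H_parent = 0.9576
H_left = 0.4587 (n=31), H_right = 0.8767 (n=27)
H_children = (31/58)·0.4587 + (27/58)·0.8767 = 0.6533
IG = 0.9576 - 0.6533 = 0.3043

0.3043


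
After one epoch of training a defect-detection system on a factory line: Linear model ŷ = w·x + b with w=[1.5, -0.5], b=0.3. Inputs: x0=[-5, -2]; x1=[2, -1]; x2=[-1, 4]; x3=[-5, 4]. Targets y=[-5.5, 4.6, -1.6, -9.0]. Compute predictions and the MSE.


ŷ0 = (1.5)·(-5) + (-0.5)·(-2) + 0.3 = -6.2
ŷ1 = (1.5)·(2) + (-0.5)·(-1) + 0.3 = 3.8
ŷ2 = (1.5)·(-1) + (-0.5)·(4) + 0.3 = -3.2
ŷ3 = (1.5)·(-5) + (-0.5)·(4) + 0.3 = -9.2
errors² = [0.49, 0.64, 2.56, 0.04]
MSE = 3.7300/4 = 0.9325

0.9325


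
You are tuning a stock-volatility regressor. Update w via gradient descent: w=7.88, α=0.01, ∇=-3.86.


w_new = w - α·∇
= 7.88 - 0.01·-3.86
= 7.88 + 0.0386
= 7.9186

7.9186


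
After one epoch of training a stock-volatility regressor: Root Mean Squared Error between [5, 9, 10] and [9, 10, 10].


MSE = 17/3 = 5.6667
RMSE = √(17/3) = 2.3805

2.3805


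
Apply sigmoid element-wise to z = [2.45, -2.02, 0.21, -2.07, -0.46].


σ(2.45) = 1/(1+e^-2.45) = 0.9206
σ(-2.02) = 1/(1+e^2.02) = 0.1171
σ(0.21) = 1/(1+e^-0.21) = 0.5523
σ(-2.07) = 1/(1+e^2.07) = 0.112
σ(-0.46) = 1/(1+e^0.46) = 0.387
result = [0.9206, 0.1171, 0.5523, 0.112, 0.387]

[0.9206, 0.1171, 0.5523, 0.112, 0.387]


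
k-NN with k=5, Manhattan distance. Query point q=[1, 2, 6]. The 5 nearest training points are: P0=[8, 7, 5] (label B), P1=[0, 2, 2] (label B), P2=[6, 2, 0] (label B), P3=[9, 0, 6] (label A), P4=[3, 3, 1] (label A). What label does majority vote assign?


d(q,P0) = 13  (label B)
d(q,P1) = 5  (label B)
d(q,P2) = 11  (label B)
d(q,P3) = 10  (label A)
d(q,P4) = 8  (label A)
Votes: A=2, B=3
Majority → B

B


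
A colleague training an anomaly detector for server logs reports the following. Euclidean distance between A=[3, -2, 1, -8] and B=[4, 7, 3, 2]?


d = √((3-4)² + (-2-7)² + (1-3)² + (-8-2)²)
  = √(1 + 81 + 4 + 100)
  = √186 = 13.6382

13.6382


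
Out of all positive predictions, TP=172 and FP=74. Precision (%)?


Precision = TP/(TP+FP)
= 172/(172+74)
= 172/246 = 69.92%

69.92%


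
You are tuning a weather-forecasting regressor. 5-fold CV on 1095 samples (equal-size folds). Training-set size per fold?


Fold size = 1095/5 = 219
Training per fold = 1095 - 219 = 876

876


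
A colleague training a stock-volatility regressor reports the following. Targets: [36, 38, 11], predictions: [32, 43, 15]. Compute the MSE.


Squared errors: (36-32)²=16, (38-43)²=25, (11-15)²=16
Sum = 57
MSE = 57/3 = 19

19


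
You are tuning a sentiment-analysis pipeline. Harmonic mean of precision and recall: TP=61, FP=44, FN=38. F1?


Precision = 61/105 = 0.581
Recall = 61/99 = 0.6162
F1 = 2·P·R/(P+R) = 2·TP/(2·TP+FP+FN) = 122/(122+44+38) = 122/204 = 0.598

0.598


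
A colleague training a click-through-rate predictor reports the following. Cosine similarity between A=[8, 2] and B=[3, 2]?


A·B = 8·3 + 2·2 = 28
‖A‖ = √68 = 8.2462, ‖B‖ = √13 = 3.6056
cos = 28/(√68·√13) = 28/√884 = 0.9417

0.9417


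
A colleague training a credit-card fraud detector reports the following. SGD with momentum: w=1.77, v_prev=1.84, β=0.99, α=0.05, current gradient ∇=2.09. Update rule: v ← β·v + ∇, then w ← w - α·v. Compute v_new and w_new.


v_new = 0.99·1.84 + 2.09 = 1.8216 + 2.09 = 3.9116
w_new = 1.77 - 0.05·3.9116 = 1.77 - 0.19558 = 1.57442

v_new=3.9116, w_new=1.57442


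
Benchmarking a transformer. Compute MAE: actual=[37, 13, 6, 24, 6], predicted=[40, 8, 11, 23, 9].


Absolute errors: |37-40|=3, |13-8|=5, |6-11|=5, |24-23|=1, |6-9|=3
Sum = 17
MAE = 17/5 = 17/5

17/5


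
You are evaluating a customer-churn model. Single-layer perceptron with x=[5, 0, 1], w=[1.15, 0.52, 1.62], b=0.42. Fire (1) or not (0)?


z = (5)·(1.15) + (0)·(0.52) + (1)·(1.62) + 0.42
  = 7.79
step(z) = 1 (z≥0)

1


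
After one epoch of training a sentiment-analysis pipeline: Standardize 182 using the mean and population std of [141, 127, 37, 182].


μ = 121.75, σ = 52.9404
z = (182 - 121.75)/52.9404 = 1.1381

1.1381


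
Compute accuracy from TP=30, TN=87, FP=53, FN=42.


Accuracy = (TP+TN)/(TP+TN+FP+FN)
= (30+87)/(212)
= 117/212 = 55.19%

55.19%


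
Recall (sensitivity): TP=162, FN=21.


Recall = TP/(TP+FN)
= 162/(162+21)
= 162/183 = 88.52%

88.52%


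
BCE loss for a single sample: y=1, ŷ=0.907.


BCE = -[y·ln(p) + (1-y)·ln(1-p)]
= -1·ln(0.907) - 0
= -ln(0.907) = 0.0976

0.0976


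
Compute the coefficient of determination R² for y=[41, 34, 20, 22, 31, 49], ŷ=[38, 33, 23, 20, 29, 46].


ȳ = 32.8333
SS_res = Σ(y-ŷ)² = 36
SS_tot = Σ(y-ȳ)² = 614.83
R² = 1 - SS_res/SS_tot = 1 - 0.0586 = 0.9414

0.9414


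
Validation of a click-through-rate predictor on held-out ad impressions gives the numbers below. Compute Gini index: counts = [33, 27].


Probabilities: [33/60, 27/60] ≈ [0.55, 0.45]
Σpᵢ² = (1089 + 729)/60² = 1818/3600
Gini = 1 - Σpᵢ² = 1 - 1818/3600 = 0.495

0.495


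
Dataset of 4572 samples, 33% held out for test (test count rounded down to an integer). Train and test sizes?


Test = ⌊4572·33/100⌋ = 1508
Train = 4572 - 1508 = 3064

Train: 3064, Test: 1508


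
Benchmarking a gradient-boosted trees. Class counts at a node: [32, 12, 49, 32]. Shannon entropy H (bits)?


Probabilities: [32/125, 12/125, 49/125, 32/125] ≈ [0.256, 0.096, 0.392, 0.256]
H = -((32/125)·log₂(32/125) + (12/125)·log₂(12/125) + (49/125)·log₂(49/125) + (32/125)·log₂(32/125))
  = 1.8607 bits

1.8607 bits


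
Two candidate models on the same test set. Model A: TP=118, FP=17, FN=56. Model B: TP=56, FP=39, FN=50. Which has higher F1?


Model A: P=118/135=0.8741, R=118/174=0.6782, F1=2PR/(P+R)=2TP/(2TP+FP+FN)=236/309=0.7638
Model B: P=56/95=0.5895, R=56/106=0.5283, F1=2PR/(P+R)=2TP/(2TP+FP+FN)=112/201=0.5572
0.7638 > 0.5572 → Model A

Model A


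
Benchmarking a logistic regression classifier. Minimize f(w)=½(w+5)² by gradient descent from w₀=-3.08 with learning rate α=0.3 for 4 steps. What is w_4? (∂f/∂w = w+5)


step 1: grad = -3.08+5 = 1.92; w = -3.08 - 0.3·(1.92) = -3.656
step 2: grad = -3.656+5 = 1.344; w = -3.656 - 0.3·(1.344) = -4.0592
step 3: grad = -4.0592+5 = 0.9408; w = -4.0592 - 0.3·(0.9408) = -4.34144
step 4: grad = -4.34144+5 = 0.65856; w = -4.34144 - 0.3·(0.65856) = -4.539008

-4.539008


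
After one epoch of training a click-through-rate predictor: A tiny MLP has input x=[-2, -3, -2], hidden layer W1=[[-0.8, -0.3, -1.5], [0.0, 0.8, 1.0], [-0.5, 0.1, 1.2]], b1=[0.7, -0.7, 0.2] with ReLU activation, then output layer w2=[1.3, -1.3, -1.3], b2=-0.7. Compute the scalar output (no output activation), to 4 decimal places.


z1[0] = (-0.8)·(-2) + (-0.3)·(-3) + (-1.5)·(-2) + 0.7 = 6.2
z1[1] = (0.0)·(-2) + (0.8)·(-3) + (1.0)·(-2) - 0.7 = -5.1
z1[2] = (-0.5)·(-2) + (0.1)·(-3) + (1.2)·(-2) + 0.2 = -1.5
h = ReLU(z1) = [6.2, 0.0, 0.0]
output = (1.3)·(6.2) + (-1.3)·(0.0) + (-1.3)·(0.0) - 0.7 = 7.36

7.36


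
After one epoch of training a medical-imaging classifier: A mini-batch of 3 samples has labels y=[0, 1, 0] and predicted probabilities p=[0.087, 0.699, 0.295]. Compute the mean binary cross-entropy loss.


L[0] = -ln(1-0.087) = -ln(0.913) = 0.091
L[1] = -ln(0.699) = 0.3581
L[2] = -ln(1-0.295) = -ln(0.705) = 0.3496
mean = (0.091 + 0.3581 + 0.3496)/3 = 0.2662

0.2662


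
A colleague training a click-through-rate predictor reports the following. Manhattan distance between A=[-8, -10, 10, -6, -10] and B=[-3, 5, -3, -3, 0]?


d = |-8+ 3| + |-10-5| + |10+ 3| + |-6+ 3| + |-10-0|
  = 5 + 15 + 13 + 3 + 10
  = 46

46


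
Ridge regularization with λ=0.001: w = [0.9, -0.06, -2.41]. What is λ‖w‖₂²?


‖w‖₂² = (0.9)² + (-0.06)² + (-2.41)²
     = 0.81 + 0.0036 + 5.8081
     = 6.6217
λ·‖w‖₂² = 0.001·6.6217 = 0.006622

0.006622


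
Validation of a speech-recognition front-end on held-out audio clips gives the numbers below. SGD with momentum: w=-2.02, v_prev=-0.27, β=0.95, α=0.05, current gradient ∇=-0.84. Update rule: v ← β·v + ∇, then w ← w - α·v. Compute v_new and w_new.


v_new = 0.95·-0.27 - 0.84 = -0.2565 - 0.84 = -1.0965
w_new = -2.02 - 0.05·-1.0965 = -2.02 + 0.054825 = -1.965175

v_new=-1.0965, w_new=-1.965175


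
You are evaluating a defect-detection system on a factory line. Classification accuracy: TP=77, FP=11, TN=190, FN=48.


Accuracy = (TP+TN)/(TP+TN+FP+FN)
= (77+190)/(326)
= 267/326 = 81.9%

81.9%


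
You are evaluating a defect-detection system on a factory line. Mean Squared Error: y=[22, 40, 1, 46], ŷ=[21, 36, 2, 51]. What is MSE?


Squared errors: (22-21)²=1, (40-36)²=16, (1-2)²=1, (46-51)²=25
Sum = 43
MSE = 43/4 = 43/4

43/4


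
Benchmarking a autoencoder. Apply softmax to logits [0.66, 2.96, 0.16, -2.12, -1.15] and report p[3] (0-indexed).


Exponentials: e^0.66=1.9348, e^2.96=19.298, e^0.16=1.1735, e^-2.12=0.12, e^-1.15=0.3166
Sum = 22.8429
Softmax = [0.0847, 0.8448, 0.0514, 0.0053, 0.0139]
p[3] = 0.12/22.8429 = 0.0053

0.0053


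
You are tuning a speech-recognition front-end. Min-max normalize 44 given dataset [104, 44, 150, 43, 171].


min=43, max=171
(44-43)/(171-43) = 1/128 = 0.0078

0.0078


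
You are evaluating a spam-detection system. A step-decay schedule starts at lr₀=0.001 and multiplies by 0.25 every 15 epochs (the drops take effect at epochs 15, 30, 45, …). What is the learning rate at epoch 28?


n_drops = ⌊28/15⌋ = 1
lr = 0.001·0.25^1 = 0.001·0.25 = 0.00025

0.00025


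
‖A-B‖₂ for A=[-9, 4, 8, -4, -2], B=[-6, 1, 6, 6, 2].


d = √((-9+ 6)² + (4-1)² + (8-6)² + (-4-6)² + (-2-2)²)
  = √(9 + 9 + 4 + 100 + 16)
  = √138 = 11.7473

11.7473


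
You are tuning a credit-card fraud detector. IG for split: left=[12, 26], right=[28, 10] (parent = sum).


Parent = [40, 36], H_parent = 0.998
H_left = 0.8997 (n=38), H_right = 0.8315 (n=38)
H_children = (38/76)·0.8997 + (38/76)·0.8315 = 0.8656
IG = 0.998 - 0.8656 = 0.1324

0.1324


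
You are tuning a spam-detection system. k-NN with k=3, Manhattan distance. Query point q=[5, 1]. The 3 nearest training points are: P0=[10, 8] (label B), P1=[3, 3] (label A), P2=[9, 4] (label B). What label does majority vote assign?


d(q,P0) = 12  (label B)
d(q,P1) = 4  (label A)
d(q,P2) = 7  (label B)
Votes: A=1, B=2
Majority → B

B


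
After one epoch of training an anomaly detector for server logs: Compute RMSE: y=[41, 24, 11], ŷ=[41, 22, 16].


MSE = 29/3 = 9.6667
RMSE = √(29/3) = 3.1091

3.1091


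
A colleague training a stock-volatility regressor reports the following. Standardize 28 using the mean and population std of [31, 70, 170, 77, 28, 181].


μ = 92.8333, σ = 61.2737
z = (28 - 92.8333)/61.2737 = -1.0581

-1.0581


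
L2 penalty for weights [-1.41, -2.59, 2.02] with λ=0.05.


‖w‖₂² = (-1.41)² + (-2.59)² + (2.02)²
     = 1.9881 + 6.7081 + 4.0804
     = 12.7766
λ·‖w‖₂² = 0.05·12.7766 = 0.63883

0.63883


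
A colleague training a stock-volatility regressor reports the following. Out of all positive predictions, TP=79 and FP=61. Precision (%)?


Precision = TP/(TP+FP)
= 79/(79+61)
= 79/140 = 56.43%

56.43%


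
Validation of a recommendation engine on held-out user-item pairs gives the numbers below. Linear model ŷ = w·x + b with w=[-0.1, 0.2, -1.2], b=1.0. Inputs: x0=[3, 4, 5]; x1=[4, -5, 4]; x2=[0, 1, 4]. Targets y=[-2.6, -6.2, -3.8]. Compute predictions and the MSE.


ŷ0 = (-0.1)·(3) + (0.2)·(4) + (-1.2)·(5) + 1.0 = -4.5
ŷ1 = (-0.1)·(4) + (0.2)·(-5) + (-1.2)·(4) + 1.0 = -5.2
ŷ2 = (-0.1)·(0) + (0.2)·(1) + (-1.2)·(4) + 1.0 = -3.6
errors² = [3.61, 1.0, 0.04]
MSE = 4.6500/3 = 1.55

1.55


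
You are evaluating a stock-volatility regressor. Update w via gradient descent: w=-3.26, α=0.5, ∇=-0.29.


w_new = w - α·∇
= -3.26 - 0.5·-0.29
= -3.26 + 0.145
= -3.115

-3.115


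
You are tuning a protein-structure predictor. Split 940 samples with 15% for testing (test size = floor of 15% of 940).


Test = ⌊940·15/100⌋ = 141
Train = 940 - 141 = 799

Train: 799, Test: 141


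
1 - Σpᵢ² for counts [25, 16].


Probabilities: [25/41, 16/41] ≈ [0.6098, 0.3902]
Σpᵢ² = (625 + 256)/41² = 881/1681
Gini = 1 - Σpᵢ² = 1 - 881/1681 = 0.4759

0.4759


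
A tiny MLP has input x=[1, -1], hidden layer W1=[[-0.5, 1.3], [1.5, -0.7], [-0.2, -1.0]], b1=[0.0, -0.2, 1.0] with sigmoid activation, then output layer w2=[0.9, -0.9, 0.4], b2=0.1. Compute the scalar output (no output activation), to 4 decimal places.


z1[0] = (-0.5)·(1) + (1.3)·(-1) + 0.0 = -1.8
z1[1] = (1.5)·(1) + (-0.7)·(-1) - 0.2 = 2.0
z1[2] = (-0.2)·(1) + (-1.0)·(-1) + 1.0 = 1.8
h = sigmoid(z1) = [0.1419, 0.8808, 0.8581]
output = (0.9)·(0.1419) + (-0.9)·(0.8808) + (0.4)·(0.8581) + 0.1 = -0.2218

-0.2218


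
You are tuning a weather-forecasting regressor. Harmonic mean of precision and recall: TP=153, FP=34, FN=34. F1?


Precision = 153/187 = 0.8182
Recall = 153/187 = 0.8182
F1 = 2·P·R/(P+R) = 2·TP/(2·TP+FP+FN) = 306/(306+34+34) = 306/374 = 0.8182

0.8182


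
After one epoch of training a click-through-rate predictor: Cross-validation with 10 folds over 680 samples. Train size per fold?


Fold size = 680/10 = 68
Training per fold = 680 - 68 = 612

612


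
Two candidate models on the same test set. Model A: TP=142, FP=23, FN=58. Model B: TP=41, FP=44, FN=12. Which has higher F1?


Model A: P=142/165=0.8606, R=142/200=0.71, F1=2PR/(P+R)=2TP/(2TP+FP+FN)=284/365=0.7781
Model B: P=41/85=0.4824, R=41/53=0.7736, F1=2PR/(P+R)=2TP/(2TP+FP+FN)=82/138=0.5942
0.7781 > 0.5942 → Model A

Model A


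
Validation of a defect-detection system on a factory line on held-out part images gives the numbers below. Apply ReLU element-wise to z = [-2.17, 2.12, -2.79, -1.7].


ReLU(-2.17) = max(0, -2.17) = 0.0
ReLU(2.12) = max(0, 2.12) = 2.12
ReLU(-2.79) = max(0, -2.79) = 0.0
ReLU(-1.7) = max(0, -1.7) = 0.0
result = [0.0, 2.12, 0.0, 0.0]

[0.0, 2.12, 0.0, 0.0]


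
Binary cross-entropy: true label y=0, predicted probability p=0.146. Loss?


BCE = -[y·ln(p) + (1-y)·ln(1-p)]
= -0 - 1·ln(1-0.146)
= -ln(0.854) = 0.1578

0.1578


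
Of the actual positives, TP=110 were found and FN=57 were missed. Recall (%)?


Recall = TP/(TP+FN)
= 110/(110+57)
= 110/167 = 65.87%

65.87%


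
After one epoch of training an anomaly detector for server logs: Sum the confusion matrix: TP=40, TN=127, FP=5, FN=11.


Total = TP + TN + FP + FN
= 40 + 127 + 5 + 11
= 183
(Predicted positive: 45, predicted negative: 138)

183


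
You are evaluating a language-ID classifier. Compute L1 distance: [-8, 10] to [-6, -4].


d = |-8+ 6| + |10+ 4|
  = 2 + 14
  = 16

16


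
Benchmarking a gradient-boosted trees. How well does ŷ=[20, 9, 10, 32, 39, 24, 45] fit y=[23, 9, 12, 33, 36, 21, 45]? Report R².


ȳ = 25.5714
SS_res = Σ(y-ŷ)² = 32
SS_tot = Σ(y-ȳ)² = 1027.71
R² = 1 - SS_res/SS_tot = 1 - 0.0311 = 0.9689

0.9689


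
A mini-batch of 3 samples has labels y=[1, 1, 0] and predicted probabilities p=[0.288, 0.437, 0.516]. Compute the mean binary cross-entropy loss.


L[0] = -ln(0.288) = 1.2448
L[1] = -ln(0.437) = 0.8278
L[2] = -ln(1-0.516) = -ln(0.484) = 0.7257
mean = (1.2448 + 0.8278 + 0.7257)/3 = 0.9328

0.9328


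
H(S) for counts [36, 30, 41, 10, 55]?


Probabilities: [36/172, 30/172, 41/172, 10/172, 55/172] ≈ [0.2093, 0.1744, 0.2384, 0.0581, 0.3198]
H = -((36/172)·log₂(36/172) + (30/172)·log₂(30/172) + (41/172)·log₂(41/172) + (10/172)·log₂(10/172) + (55/172)·log₂(55/172))
  = 2.1694 bits

2.1694 bits


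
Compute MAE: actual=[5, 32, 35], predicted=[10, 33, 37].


Absolute errors: |5-10|=5, |32-33|=1, |35-37|=2
Sum = 8
MAE = 8/3 = 8/3

8/3


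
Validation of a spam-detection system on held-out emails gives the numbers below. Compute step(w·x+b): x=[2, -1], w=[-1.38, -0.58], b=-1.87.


z = (2)·(-1.38) + (-1)·(-0.58) - 1.87
  = -4.05
step(z) = 0 (z<0)

0


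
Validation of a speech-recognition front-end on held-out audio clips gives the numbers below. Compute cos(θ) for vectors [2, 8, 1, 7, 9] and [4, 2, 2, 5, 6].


A·B = 2·4 + 8·2 + 1·2 + 7·5 + 9·6 = 115
‖A‖ = √199 = 14.1067, ‖B‖ = √85 = 9.2195
cos = 115/(√199·√85) = 115/√16915 = 0.8842

0.8842


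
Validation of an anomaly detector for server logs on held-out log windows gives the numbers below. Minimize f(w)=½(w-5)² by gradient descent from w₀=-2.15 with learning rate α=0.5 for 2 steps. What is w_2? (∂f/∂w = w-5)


step 1: grad = -2.15-5 = -7.15; w = -2.15 - 0.5·(-7.15) = 1.425
step 2: grad = 1.425-5 = -3.575; w = 1.425 - 0.5·(-3.575) = 3.2125

3.2125


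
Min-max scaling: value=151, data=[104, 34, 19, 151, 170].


min=19, max=170
(151-19)/(170-19) = 132/151 = 0.8742

0.8742


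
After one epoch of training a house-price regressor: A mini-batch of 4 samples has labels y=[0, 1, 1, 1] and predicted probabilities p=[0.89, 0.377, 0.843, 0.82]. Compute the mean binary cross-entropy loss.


L[0] = -ln(1-0.89) = -ln(0.11) = 2.2073
L[1] = -ln(0.377) = 0.9755
L[2] = -ln(0.843) = 0.1708
L[3] = -ln(0.82) = 0.1985
mean = (2.2073 + 0.9755 + 0.1708 + 0.1985)/4 = 0.888

0.888


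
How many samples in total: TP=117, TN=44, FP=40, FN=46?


Total = TP + TN + FP + FN
= 117 + 44 + 40 + 46
= 247
(Predicted positive: 157, predicted negative: 90)

247


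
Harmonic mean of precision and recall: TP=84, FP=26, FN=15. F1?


Precision = 84/110 = 0.7636
Recall = 84/99 = 0.8485
F1 = 2·P·R/(P+R) = 2·TP/(2·TP+FP+FN) = 168/(168+26+15) = 168/209 = 0.8038

0.8038


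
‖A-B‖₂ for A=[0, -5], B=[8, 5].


d = √((0-8)² + (-5-5)²)
  = √(64 + 100)
  = √164 = 12.8062

12.8062


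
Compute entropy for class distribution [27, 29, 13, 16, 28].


Probabilities: [27/113, 29/113, 13/113, 16/113, 28/113] ≈ [0.2389, 0.2566, 0.115, 0.1416, 0.2478]
H = -((27/113)·log₂(27/113) + (29/113)·log₂(29/113) + (13/113)·log₂(13/113) + (16/113)·log₂(16/113) + (28/113)·log₂(28/113))
  = 2.254 bits

2.254 bits


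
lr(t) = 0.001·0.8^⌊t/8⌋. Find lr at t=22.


n_drops = ⌊22/8⌋ = 2
lr = 0.001·0.8^2 = 0.001·0.64 = 0.00064

0.00064


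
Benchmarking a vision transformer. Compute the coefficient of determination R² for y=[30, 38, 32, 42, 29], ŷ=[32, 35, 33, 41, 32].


ȳ = 34.2
SS_res = Σ(y-ŷ)² = 24
SS_tot = Σ(y-ȳ)² = 124.8
R² = 1 - SS_res/SS_tot = 1 - 0.1923 = 0.8077

0.8077


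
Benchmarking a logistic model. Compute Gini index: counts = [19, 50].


Probabilities: [19/69, 50/69] ≈ [0.2754, 0.7246]
Σpᵢ² = (361 + 2500)/69² = 2861/4761
Gini = 1 - Σpᵢ² = 1 - 2861/4761 = 0.3991

0.3991


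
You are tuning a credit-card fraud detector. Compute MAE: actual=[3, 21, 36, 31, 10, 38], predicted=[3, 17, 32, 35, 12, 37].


Absolute errors: |3-3|=0, |21-17|=4, |36-32|=4, |31-35|=4, |10-12|=2, |38-37|=1
Sum = 15
MAE = 15/6 = 5/2

5/2


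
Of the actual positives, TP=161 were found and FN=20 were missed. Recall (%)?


Recall = TP/(TP+FN)
= 161/(161+20)
= 161/181 = 88.95%

88.95%


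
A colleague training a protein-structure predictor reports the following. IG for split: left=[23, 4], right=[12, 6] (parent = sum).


Parent = [35, 10], H_parent = 0.7642
H_left = 0.6052 (n=27), H_right = 0.9183 (n=18)
H_children = (27/45)·0.6052 + (18/45)·0.9183 = 0.7304
IG = 0.7642 - 0.7304 = 0.0338

0.0338


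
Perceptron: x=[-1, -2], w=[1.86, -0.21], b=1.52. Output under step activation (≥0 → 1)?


z = (-1)·(1.86) + (-2)·(-0.21) + 1.52
  = 0.08
step(z) = 1 (z≥0)

1


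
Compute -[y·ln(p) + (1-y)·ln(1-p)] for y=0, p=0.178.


BCE = -[y·ln(p) + (1-y)·ln(1-p)]
= -0 - 1·ln(1-0.178)
= -ln(0.822) = 0.196

0.196


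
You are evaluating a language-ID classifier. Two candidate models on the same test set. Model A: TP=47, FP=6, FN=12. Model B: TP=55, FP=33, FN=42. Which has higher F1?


Model A: P=47/53=0.8868, R=47/59=0.7966, F1=2PR/(P+R)=2TP/(2TP+FP+FN)=94/112=0.8393
Model B: P=55/88=0.625, R=55/97=0.567, F1=2PR/(P+R)=2TP/(2TP+FP+FN)=110/185=0.5946
0.8393 > 0.5946 → Model A

Model A


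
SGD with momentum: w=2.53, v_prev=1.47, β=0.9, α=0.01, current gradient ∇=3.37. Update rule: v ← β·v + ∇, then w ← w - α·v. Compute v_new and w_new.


v_new = 0.9·1.47 + 3.37 = 1.323 + 3.37 = 4.693
w_new = 2.53 - 0.01·4.693 = 2.53 - 0.04693 = 2.48307

v_new=4.693, w_new=2.48307


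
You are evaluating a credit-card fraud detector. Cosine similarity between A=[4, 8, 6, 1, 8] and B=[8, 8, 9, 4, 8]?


A·B = 4·8 + 8·8 + 6·9 + 1·4 + 8·8 = 218
‖A‖ = √181 = 13.4536, ‖B‖ = √289 = 17
cos = 218/(√181·√289) = 218/√52309 = 0.9532

0.9532


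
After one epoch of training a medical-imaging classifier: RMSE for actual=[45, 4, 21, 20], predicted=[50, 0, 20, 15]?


MSE = 67/4 = 16.75
RMSE = √(67/4) = 4.0927

4.0927


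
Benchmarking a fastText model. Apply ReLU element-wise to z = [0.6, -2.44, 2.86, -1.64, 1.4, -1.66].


ReLU(0.6) = max(0, 0.6) = 0.6
ReLU(-2.44) = max(0, -2.44) = 0.0
ReLU(2.86) = max(0, 2.86) = 2.86
ReLU(-1.64) = max(0, -1.64) = 0.0
ReLU(1.4) = max(0, 1.4) = 1.4
ReLU(-1.66) = max(0, -1.66) = 0.0
result = [0.6, 0.0, 2.86, 0.0, 1.4, 0.0]

[0.6, 0.0, 2.86, 0.0, 1.4, 0.0]


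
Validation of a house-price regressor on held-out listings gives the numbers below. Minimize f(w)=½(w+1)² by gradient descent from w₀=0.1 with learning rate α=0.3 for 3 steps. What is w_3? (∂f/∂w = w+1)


step 1: grad = 0.1+1 = 1.1; w = 0.1 - 0.3·(1.1) = -0.23
step 2: grad = -0.23+1 = 0.77; w = -0.23 - 0.3·(0.77) = -0.461
step 3: grad = -0.461+1 = 0.539; w = -0.461 - 0.3·(0.539) = -0.6227

-0.6227


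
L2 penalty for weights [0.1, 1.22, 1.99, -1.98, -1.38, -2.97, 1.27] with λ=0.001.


‖w‖₂² = (0.1)² + (1.22)² + (1.99)² + (-1.98)² + (-1.38)² + (-2.97)² + (1.27)²
     = 0.01 + 1.4884 + 3.9601 + 3.9204 + 1.9044 + 8.8209 + 1.6129
     = 21.7171
λ·‖w‖₂² = 0.001·21.7171 = 0.021717

0.021717


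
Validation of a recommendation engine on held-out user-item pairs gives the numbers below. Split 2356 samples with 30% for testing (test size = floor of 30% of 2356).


Test = ⌊2356·30/100⌋ = 706
Train = 2356 - 706 = 1650

Train: 1650, Test: 706


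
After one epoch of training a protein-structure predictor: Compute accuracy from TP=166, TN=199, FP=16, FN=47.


Accuracy = (TP+TN)/(TP+TN+FP+FN)
= (166+199)/(428)
= 365/428 = 85.28%

85.28%


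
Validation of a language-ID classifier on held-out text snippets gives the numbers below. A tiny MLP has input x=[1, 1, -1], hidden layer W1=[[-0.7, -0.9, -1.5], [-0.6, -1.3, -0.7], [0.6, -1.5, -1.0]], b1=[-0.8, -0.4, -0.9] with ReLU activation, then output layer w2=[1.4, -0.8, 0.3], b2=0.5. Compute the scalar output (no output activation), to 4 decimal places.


z1[0] = (-0.7)·(1) + (-0.9)·(1) + (-1.5)·(-1) - 0.8 = -0.9
z1[1] = (-0.6)·(1) + (-1.3)·(1) + (-0.7)·(-1) - 0.4 = -1.6
z1[2] = (0.6)·(1) + (-1.5)·(1) + (-1.0)·(-1) - 0.9 = -0.8
h = ReLU(z1) = [0.0, 0.0, 0.0]
output = (1.4)·(0.0) + (-0.8)·(0.0) + (0.3)·(0.0) + 0.5 = 0.5

0.5


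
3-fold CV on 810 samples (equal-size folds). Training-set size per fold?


Fold size = 810/3 = 270
Training per fold = 810 - 270 = 540

540


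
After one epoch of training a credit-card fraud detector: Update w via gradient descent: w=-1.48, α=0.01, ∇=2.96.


w_new = w - α·∇
= -1.48 - 0.01·2.96
= -1.48 - 0.0296
= -1.5096

-1.5096


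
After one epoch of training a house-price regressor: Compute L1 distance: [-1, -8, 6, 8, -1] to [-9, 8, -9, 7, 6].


d = |-1+ 9| + |-8-8| + |6+ 9| + |8-7| + |-1-6|
  = 8 + 16 + 15 + 1 + 7
  = 47

47


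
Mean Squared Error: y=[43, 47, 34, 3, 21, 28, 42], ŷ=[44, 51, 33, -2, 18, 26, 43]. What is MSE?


Squared errors: (43-44)²=1, (47-51)²=16, (34-33)²=1, (3+ 2)²=25, (21-18)²=9, (28-26)²=4, (42-43)²=1
Sum = 57
MSE = 57/7 = 57/7

57/7


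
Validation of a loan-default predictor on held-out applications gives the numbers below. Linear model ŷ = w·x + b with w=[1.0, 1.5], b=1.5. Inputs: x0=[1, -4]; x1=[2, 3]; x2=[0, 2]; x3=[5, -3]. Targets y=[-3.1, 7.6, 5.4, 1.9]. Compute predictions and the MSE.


ŷ0 = (1.0)·(1) + (1.5)·(-4) + 1.5 = -3.5
ŷ1 = (1.0)·(2) + (1.5)·(3) + 1.5 = 8.0
ŷ2 = (1.0)·(0) + (1.5)·(2) + 1.5 = 4.5
ŷ3 = (1.0)·(5) + (1.5)·(-3) + 1.5 = 2.0
errors² = [0.16, 0.16, 0.81, 0.01]
MSE = 1.1400/4 = 0.285

0.285


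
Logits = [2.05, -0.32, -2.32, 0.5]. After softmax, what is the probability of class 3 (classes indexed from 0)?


Exponentials: e^2.05=7.7679, e^-0.32=0.7261, e^-2.32=0.0983, e^0.5=1.6487
Sum = 10.241
Softmax = [0.7585, 0.0709, 0.0096, 0.161]
p[3] = 1.6487/10.241 = 0.161

0.161


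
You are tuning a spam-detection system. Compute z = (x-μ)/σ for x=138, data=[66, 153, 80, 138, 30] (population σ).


μ = 93.4, σ = 45.8065
z = (138 - 93.4)/45.8065 = 0.9737

0.9737


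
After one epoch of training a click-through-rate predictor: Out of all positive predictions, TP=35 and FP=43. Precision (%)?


Precision = TP/(TP+FP)
= 35/(35+43)
= 35/78 = 44.87%

44.87%


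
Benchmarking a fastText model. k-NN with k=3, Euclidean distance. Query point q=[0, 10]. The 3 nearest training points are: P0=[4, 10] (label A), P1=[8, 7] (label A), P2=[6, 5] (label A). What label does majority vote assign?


d(q,P0) = 4.0  (label A)
d(q,P1) = 8.544  (label A)
d(q,P2) = 7.8102  (label A)
Votes: A=3, B=0
Majority → A

A


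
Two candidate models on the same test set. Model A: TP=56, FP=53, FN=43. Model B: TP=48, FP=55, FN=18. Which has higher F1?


Model A: P=56/109=0.5138, R=56/99=0.5657, F1=2PR/(P+R)=2TP/(2TP+FP+FN)=112/208=0.5385
Model B: P=48/103=0.466, R=48/66=0.7273, F1=2PR/(P+R)=2TP/(2TP+FP+FN)=96/169=0.568
0.5385 < 0.568 → Model B

Model B


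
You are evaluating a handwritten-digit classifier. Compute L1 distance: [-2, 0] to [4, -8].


d = |-2-4| + |0+ 8|
  = 6 + 8
  = 14

14


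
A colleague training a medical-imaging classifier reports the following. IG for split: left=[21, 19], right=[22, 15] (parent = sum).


Parent = [43, 34], H_parent = 0.9901
H_left = 0.9982 (n=40), H_right = 0.974 (n=37)
H_children = (40/77)·0.9982 + (37/77)·0.974 = 0.9866
IG = 0.9901 - 0.9866 = 0.0035

0.0035


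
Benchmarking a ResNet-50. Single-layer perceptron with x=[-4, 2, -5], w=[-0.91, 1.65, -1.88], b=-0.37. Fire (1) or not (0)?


z = (-4)·(-0.91) + (2)·(1.65) + (-5)·(-1.88) - 0.37
  = 15.97
step(z) = 1 (z≥0)

1


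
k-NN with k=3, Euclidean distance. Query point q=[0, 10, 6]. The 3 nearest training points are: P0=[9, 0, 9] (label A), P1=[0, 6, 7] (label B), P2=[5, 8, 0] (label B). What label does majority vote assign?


d(q,P0) = 13.784  (label A)
d(q,P1) = 4.1231  (label B)
d(q,P2) = 8.0623  (label B)
Votes: A=1, B=2
Majority → B

B


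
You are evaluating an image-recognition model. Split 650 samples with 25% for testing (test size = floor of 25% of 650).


Test = ⌊650·25/100⌋ = 162
Train = 650 - 162 = 488

Train: 488, Test: 162


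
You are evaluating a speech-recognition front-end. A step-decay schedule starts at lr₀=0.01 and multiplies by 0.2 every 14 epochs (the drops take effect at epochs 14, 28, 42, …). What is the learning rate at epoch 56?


n_drops = ⌊56/14⌋ = 4
lr = 0.01·0.2^4 = 0.01·0.0016 = 0.000016

0.000016


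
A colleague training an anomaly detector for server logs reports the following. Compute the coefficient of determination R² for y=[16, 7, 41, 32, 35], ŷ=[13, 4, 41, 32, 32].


ȳ = 26.2
SS_res = Σ(y-ŷ)² = 27
SS_tot = Σ(y-ȳ)² = 802.8
R² = 1 - SS_res/SS_tot = 1 - 0.0336 = 0.9664

0.9664


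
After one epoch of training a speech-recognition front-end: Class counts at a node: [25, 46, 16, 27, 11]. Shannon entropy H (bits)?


Probabilities: [25/125, 46/125, 16/125, 27/125, 11/125] ≈ [0.2, 0.368, 0.128, 0.216, 0.088]
H = -((25/125)·log₂(25/125) + (46/125)·log₂(46/125) + (16/125)·log₂(16/125) + (27/125)·log₂(27/125) + (11/125)·log₂(11/125))
  = 2.1609 bits

2.1609 bits


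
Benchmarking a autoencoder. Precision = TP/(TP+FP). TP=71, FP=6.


Precision = TP/(TP+FP)
= 71/(71+6)
= 71/77 = 92.21%

92.21%


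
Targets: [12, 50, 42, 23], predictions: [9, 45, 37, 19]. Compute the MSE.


Squared errors: (12-9)²=9, (50-45)²=25, (42-37)²=25, (23-19)²=16
Sum = 75
MSE = 75/4 = 75/4

75/4


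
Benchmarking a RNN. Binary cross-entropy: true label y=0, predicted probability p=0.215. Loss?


BCE = -[y·ln(p) + (1-y)·ln(1-p)]
= -0 - 1·ln(1-0.215)
= -ln(0.785) = 0.2421

0.2421


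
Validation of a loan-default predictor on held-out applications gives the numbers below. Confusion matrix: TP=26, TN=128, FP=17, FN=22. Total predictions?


Total = TP + TN + FP + FN
= 26 + 128 + 17 + 22
= 193
(Predicted positive: 43, predicted negative: 150)

193


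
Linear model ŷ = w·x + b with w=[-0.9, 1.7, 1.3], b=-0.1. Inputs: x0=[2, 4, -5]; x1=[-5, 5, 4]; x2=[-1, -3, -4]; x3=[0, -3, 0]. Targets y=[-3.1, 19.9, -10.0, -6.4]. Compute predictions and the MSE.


ŷ0 = (-0.9)·(2) + (1.7)·(4) + (1.3)·(-5) - 0.1 = -1.6
ŷ1 = (-0.9)·(-5) + (1.7)·(5) + (1.3)·(4) - 0.1 = 18.1
ŷ2 = (-0.9)·(-1) + (1.7)·(-3) + (1.3)·(-4) - 0.1 = -9.5
ŷ3 = (-0.9)·(0) + (1.7)·(-3) + (1.3)·(0) - 0.1 = -5.2
errors² = [2.25, 3.24, 0.25, 1.44]
MSE = 7.1800/4 = 1.795

1.795


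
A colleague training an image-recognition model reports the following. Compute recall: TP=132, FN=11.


Recall = TP/(TP+FN)
= 132/(132+11)
= 132/143 = 92.31%

92.31%


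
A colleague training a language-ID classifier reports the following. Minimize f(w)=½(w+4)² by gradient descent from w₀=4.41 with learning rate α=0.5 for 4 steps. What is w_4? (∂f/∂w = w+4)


step 1: grad = 4.41+4 = 8.41; w = 4.41 - 0.5·(8.41) = 0.205
step 2: grad = 0.205+4 = 4.205; w = 0.205 - 0.5·(4.205) = -1.8975
step 3: grad = -1.8975+4 = 2.1025; w = -1.8975 - 0.5·(2.1025) = -2.94875
step 4: grad = -2.94875+4 = 1.05125; w = -2.94875 - 0.5·(1.05125) = -3.474375

-3.474375


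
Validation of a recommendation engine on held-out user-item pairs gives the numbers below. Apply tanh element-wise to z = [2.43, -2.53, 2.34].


tanh(2.43) = 0.9846
tanh(-2.53) = -0.9874
tanh(2.34) = 0.9816
result = [0.9846, -0.9874, 0.9816]

[0.9846, -0.9874, 0.9816]


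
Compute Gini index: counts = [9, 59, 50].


Probabilities: [9/118, 59/118, 50/118] ≈ [0.0763, 0.5, 0.4237]
Σpᵢ² = (81 + 3481 + 2500)/118² = 6062/13924
Gini = 1 - Σpᵢ² = 1 - 6062/13924 = 0.5646

0.5646


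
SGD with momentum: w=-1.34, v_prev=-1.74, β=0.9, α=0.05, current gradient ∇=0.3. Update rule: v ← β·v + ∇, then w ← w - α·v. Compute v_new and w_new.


v_new = 0.9·-1.74 + 0.3 = -1.566 + 0.3 = -1.266
w_new = -1.34 - 0.05·-1.266 = -1.34 + 0.0633 = -1.2767

v_new=-1.266, w_new=-1.2767


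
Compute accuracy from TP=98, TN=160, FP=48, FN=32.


Accuracy = (TP+TN)/(TP+TN+FP+FN)
= (98+160)/(338)
= 258/338 = 76.33%

76.33%


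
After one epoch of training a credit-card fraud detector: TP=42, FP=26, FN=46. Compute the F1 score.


Precision = 42/68 = 0.6176
Recall = 42/88 = 0.4773
F1 = 2·P·R/(P+R) = 2·TP/(2·TP+FP+FN) = 84/(84+26+46) = 84/156 = 0.5385

0.5385


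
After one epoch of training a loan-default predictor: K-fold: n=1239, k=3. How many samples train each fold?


Fold size = 1239/3 = 413
Training per fold = 1239 - 413 = 826

826


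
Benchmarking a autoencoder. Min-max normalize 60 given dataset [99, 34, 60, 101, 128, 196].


min=34, max=196
(60-34)/(196-34) = 26/162 = 0.1605

0.1605


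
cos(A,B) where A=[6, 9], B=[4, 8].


A·B = 6·4 + 9·8 = 96
‖A‖ = √117 = 10.8167, ‖B‖ = √80 = 8.9443
cos = 96/(√117·√80) = 96/√9360 = 0.9923

0.9923


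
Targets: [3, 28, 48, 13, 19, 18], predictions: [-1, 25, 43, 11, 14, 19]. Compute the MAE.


Absolute errors: |3+ 1|=4, |28-25|=3, |48-43|=5, |13-11|=2, |19-14|=5, |18-19|=1
Sum = 20
MAE = 20/6 = 10/3

10/3


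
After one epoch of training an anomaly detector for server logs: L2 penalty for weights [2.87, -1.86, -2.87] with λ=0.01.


‖w‖₂² = (2.87)² + (-1.86)² + (-2.87)²
     = 8.2369 + 3.4596 + 8.2369
     = 19.9334
λ·‖w‖₂² = 0.01·19.9334 = 0.199334

0.199334


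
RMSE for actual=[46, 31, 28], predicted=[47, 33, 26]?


MSE = 9/3 = 3
RMSE = √(9/3) = 1.7321

1.7321


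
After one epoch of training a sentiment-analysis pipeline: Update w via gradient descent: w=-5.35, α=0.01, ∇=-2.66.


w_new = w - α·∇
= -5.35 - 0.01·-2.66
= -5.35 + 0.0266
= -5.3234

-5.3234
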